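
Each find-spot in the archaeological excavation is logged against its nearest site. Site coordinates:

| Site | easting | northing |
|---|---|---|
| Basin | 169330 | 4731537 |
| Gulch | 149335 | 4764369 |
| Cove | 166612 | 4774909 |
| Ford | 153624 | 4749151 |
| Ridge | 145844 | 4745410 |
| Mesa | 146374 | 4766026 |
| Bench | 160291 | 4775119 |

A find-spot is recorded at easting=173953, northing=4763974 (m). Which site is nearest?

Squared distances to each site:
Basin: 1073531098.000; Gulch: 606201949.000; Cove: 173464506.000; Ford: 632989570.000; Ridge: 1134737977.000; Mesa: 764811945.000; Bench: 310861269.000.
Minimum at Cove.

Cove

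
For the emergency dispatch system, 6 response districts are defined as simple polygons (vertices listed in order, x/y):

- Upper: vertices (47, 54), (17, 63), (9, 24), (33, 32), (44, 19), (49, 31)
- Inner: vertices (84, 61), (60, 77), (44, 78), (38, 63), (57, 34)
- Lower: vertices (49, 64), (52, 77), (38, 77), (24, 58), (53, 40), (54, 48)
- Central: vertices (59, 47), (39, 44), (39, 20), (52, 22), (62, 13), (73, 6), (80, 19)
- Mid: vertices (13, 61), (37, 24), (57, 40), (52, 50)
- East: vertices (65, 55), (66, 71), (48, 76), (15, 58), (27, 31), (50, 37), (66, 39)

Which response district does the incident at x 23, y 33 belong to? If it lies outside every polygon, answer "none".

Upper

Cast a ray rightward from (23, 33). For each polygon, the edges (by vertex number in listed order) whose endpoints lie on opposite sides of y = 33, where each meets that height, and whether that is right or left of the point:
Upper: 2–3 at x≈10.8 (left), 6–1 at x≈48.8 (right) → 1 crossing.
Inner: no edge straddles that height → 0 crossings.
Lower: no edge straddles that height → 0 crossings.
Central: 2–3 at x≈39.0 (right), 7–1 at x≈69.5 (right) → 2 crossings.
Mid: 1–2 at x≈31.2 (right), 2–3 at x≈48.2 (right) → 2 crossings.
East: 4–5 at x≈26.1 (right), 5–6 at x≈34.7 (right) → 2 crossings.
Only Upper has an odd count, so the point is inside Upper.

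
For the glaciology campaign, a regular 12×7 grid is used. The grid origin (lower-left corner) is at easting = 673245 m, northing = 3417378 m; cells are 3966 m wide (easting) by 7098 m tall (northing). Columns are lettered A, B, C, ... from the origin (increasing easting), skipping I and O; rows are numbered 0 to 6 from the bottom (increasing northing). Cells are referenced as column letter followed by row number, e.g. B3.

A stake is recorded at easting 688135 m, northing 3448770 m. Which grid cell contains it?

Column index: ⌊(688135 − 673245) / 3966⌋ = ⌊3.754⌋ = 3 → column D
Row offset from origin: ⌊(3448770 − 3417378) / 7098⌋ = ⌊4.423⌋ = 4 → row 4

D4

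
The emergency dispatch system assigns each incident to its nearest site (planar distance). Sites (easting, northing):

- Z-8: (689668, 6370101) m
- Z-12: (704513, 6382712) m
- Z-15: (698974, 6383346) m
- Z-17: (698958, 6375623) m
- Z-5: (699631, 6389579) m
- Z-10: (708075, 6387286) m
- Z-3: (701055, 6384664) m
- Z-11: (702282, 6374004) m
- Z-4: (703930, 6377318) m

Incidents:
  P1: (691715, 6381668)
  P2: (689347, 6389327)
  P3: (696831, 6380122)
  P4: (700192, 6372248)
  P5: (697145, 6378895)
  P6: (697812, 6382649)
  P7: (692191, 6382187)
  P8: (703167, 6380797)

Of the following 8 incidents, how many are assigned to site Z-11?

1

P1 → Z-15
P2 → Z-5
P3 → Z-15
P4 → Z-11
P5 → Z-17
P6 → Z-15
P7 → Z-15
P8 → Z-12
1 of the 8 goes to Z-11.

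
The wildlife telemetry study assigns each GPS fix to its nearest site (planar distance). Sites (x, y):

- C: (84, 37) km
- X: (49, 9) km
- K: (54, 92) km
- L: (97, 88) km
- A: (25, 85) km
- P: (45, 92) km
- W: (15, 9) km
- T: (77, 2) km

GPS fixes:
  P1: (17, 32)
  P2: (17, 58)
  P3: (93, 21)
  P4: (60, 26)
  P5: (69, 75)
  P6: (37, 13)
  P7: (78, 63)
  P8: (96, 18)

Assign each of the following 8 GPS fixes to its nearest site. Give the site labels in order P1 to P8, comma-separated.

W, A, C, X, K, X, C, C

P1 → W (d²=533.00)
P2 → A (d²=793.00)
P3 → C (d²=337.00)
P4 → X (d²=410.00)
P5 → K (d²=514.00)
P6 → X (d²=160.00)
P7 → C (d²=712.00)
P8 → C (d²=505.00)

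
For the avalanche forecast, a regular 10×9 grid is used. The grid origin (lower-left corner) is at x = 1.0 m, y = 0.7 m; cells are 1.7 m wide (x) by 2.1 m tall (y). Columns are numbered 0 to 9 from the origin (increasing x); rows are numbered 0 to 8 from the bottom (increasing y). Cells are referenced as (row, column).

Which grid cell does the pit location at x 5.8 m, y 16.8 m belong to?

(7, 2)

Column index: ⌊(5.8 − 1.0) / 1.7⌋ = ⌊2.824⌋ = 2
Row offset from origin: ⌊(16.8 − 0.7) / 2.1⌋ = ⌊7.667⌋ = 7 → row 7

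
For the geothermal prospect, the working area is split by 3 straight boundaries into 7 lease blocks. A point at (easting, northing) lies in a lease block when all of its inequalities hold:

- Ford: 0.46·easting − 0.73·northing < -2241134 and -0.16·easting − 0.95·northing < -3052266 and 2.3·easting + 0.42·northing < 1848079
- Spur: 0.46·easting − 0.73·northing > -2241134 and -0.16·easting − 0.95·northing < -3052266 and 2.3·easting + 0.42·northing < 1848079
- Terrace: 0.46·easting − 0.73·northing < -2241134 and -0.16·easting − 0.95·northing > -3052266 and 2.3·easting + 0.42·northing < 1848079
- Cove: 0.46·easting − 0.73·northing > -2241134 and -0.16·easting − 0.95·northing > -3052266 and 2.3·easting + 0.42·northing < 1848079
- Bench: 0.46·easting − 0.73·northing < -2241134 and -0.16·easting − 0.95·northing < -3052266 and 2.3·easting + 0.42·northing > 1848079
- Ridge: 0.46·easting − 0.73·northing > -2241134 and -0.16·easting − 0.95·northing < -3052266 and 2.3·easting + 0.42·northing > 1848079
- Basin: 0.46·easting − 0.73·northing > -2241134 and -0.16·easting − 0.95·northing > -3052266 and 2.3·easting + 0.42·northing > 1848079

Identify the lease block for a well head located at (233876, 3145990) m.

0.46·233876 − 0.73·3145990 = -2188989.740, which is > -2241134
-0.16·233876 − 0.95·3145990 = -3026110.660, which is > -3052266
2.3·233876 + 0.42·3145990 = 1859230.600, which is > 1848079
This sign pattern matches Basin.

Basin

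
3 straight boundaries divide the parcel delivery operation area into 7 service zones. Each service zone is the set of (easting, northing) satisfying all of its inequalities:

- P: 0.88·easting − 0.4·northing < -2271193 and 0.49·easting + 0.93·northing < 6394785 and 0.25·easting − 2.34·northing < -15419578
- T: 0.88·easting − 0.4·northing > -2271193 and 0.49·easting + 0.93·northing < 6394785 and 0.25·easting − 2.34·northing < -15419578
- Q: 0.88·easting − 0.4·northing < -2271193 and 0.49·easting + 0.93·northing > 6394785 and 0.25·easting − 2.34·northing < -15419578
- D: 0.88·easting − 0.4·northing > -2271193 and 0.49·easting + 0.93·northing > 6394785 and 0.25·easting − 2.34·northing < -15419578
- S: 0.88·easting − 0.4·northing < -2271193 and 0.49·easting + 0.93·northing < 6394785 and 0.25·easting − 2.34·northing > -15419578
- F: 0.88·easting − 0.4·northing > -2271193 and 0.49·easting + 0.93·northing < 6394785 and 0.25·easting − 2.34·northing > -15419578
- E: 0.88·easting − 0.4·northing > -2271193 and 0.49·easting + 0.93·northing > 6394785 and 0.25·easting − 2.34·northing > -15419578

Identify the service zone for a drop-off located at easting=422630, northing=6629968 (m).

0.88·422630 − 0.4·6629968 = -2280072.800, which is < -2271193
0.49·422630 + 0.93·6629968 = 6372958.940, which is < 6394785
0.25·422630 − 2.34·6629968 = -15408467.620, which is > -15419578
This sign pattern matches S.

S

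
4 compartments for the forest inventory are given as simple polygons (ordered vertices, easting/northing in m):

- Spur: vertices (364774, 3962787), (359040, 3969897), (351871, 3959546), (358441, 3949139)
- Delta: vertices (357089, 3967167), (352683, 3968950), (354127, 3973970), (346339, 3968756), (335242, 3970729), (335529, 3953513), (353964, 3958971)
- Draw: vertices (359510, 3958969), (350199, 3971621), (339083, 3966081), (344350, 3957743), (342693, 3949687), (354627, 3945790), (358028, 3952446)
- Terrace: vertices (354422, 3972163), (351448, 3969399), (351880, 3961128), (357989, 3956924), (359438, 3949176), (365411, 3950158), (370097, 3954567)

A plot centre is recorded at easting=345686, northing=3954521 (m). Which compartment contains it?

Cast a ray rightward from (345686, 3954521). For each polygon, the edges (by vertex number in listed order) whose endpoints lie on opposite sides of northing = 3954521, where each meets that height, and whether that is right or left of the point:
Spur: 3–4 at easting≈355043.3 (right), 4–1 at easting≈360938.4 (right) → 2 crossings.
Delta: 5–6 at easting≈335512.2 (left), 6–7 at easting≈338933.6 (left) → 0 crossings.
Draw: 4–5 at easting≈343687.3 (left), 7–1 at easting≈358499.4 (right) → 1 crossing.
Terrace: 4–5 at easting≈358438.4 (right), 6–7 at easting≈370048.1 (right) → 2 crossings.
Only Draw has an odd count, so the point is inside Draw.

Draw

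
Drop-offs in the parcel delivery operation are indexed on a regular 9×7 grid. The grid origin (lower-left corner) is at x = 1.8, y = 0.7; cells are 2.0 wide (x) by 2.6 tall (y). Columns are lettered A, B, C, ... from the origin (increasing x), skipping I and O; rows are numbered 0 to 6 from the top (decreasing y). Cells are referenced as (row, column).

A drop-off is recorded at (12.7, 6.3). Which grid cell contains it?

Column index: ⌊(12.7 − 1.8) / 2.0⌋ = ⌊5.450⌋ = 5 → column F
Row offset from origin: ⌊(6.3 − 0.7) / 2.6⌋ = ⌊2.154⌋ = 2 → row 4 (counted from top)

(4, F)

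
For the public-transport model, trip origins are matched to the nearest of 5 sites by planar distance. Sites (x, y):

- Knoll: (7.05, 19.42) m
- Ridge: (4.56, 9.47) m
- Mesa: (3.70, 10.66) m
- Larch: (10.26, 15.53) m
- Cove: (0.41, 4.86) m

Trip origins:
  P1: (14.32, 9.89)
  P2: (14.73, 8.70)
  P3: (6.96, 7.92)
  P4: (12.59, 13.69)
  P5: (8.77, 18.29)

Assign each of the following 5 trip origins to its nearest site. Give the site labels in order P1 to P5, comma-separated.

P1 → Larch (d²=48.29)
P2 → Larch (d²=66.63)
P3 → Ridge (d²=8.16)
P4 → Larch (d²=8.81)
P5 → Knoll (d²=4.24)

Larch, Larch, Ridge, Larch, Knoll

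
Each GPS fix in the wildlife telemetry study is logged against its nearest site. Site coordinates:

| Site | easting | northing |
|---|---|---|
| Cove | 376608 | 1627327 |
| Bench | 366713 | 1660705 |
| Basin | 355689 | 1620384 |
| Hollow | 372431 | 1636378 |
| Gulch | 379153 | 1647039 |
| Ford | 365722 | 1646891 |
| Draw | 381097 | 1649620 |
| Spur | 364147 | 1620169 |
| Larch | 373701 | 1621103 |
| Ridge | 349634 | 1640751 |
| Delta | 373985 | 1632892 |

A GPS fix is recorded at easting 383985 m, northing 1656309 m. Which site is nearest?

Squared distances to each site:
Cove: 894376453.000; Bench: 317646800.000; Basin: 2091269241.000; Hollow: 530739677.000; Gulch: 109281124.000; Ford: 422235893.000; Draw: 53083265.000; Spur: 1699645844.000; Larch: 1345223092.000; Ridge: 1422042565.000; Delta: 648355889.000.
Minimum at Draw.

Draw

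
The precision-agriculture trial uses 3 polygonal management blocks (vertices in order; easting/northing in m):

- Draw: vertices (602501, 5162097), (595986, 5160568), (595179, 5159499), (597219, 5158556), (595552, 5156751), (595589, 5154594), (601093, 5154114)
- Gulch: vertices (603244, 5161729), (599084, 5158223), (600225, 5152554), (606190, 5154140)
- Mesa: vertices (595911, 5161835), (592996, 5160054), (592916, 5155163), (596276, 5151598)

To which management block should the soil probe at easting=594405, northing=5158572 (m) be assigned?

Mesa

Cast a ray rightward from (594405, 5158572). For each polygon, the edges (by vertex number in listed order) whose endpoints lie on opposite sides of northing = 5158572, where each meets that height, and whether that is right or left of the point:
Draw: 3–4 at easting≈597184.4 (right), 7–1 at easting≈601879.3 (right) → 2 crossings.
Gulch: 1–2 at easting≈599498.1 (right), 4–1 at easting≈604469.5 (right) → 2 crossings.
Mesa: 2–3 at easting≈592971.8 (left), 4–1 at easting≈596027.3 (right) → 1 crossing.
Only Mesa has an odd count, so the point is inside Mesa.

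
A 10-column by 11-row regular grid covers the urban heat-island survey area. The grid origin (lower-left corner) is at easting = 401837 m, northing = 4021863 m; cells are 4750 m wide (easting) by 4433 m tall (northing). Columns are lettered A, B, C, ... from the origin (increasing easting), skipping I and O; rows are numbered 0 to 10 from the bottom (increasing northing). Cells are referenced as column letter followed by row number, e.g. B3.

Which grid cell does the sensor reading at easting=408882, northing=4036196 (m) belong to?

Column index: ⌊(408882 − 401837) / 4750⌋ = ⌊1.483⌋ = 1 → column B
Row offset from origin: ⌊(4036196 − 4021863) / 4433⌋ = ⌊3.233⌋ = 3 → row 3

B3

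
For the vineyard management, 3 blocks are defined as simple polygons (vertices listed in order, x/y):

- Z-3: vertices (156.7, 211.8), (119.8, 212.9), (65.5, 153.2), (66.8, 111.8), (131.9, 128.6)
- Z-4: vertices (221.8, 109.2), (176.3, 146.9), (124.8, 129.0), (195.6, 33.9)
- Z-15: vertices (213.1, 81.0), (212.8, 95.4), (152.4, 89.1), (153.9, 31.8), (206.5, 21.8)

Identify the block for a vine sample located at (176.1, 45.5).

Cast a ray rightward from (176.1, 45.5). For each polygon, the edges (by vertex number in listed order) whose endpoints lie on opposite sides of y = 45.5, where each meets that height, and whether that is right or left of the point:
Z-3: no edge straddles that height → 0 crossings.
Z-4: 3–4 at x≈186.96 (right), 4–1 at x≈199.64 (right) → 2 crossings.
Z-15: 3–4 at x≈153.54 (left), 5–1 at x≈209.14 (right) → 1 crossing.
Only Z-15 has an odd count, so the point is inside Z-15.

Z-15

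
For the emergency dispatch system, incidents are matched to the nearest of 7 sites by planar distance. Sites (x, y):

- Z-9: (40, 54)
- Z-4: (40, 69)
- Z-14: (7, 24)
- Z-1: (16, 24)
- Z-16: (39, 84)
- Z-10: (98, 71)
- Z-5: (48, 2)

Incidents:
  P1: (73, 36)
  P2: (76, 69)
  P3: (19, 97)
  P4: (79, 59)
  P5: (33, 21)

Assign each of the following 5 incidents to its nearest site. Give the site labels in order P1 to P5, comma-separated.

P1 → Z-9 (d²=1413.00)
P2 → Z-10 (d²=488.00)
P3 → Z-16 (d²=569.00)
P4 → Z-10 (d²=505.00)
P5 → Z-1 (d²=298.00)

Z-9, Z-10, Z-16, Z-10, Z-1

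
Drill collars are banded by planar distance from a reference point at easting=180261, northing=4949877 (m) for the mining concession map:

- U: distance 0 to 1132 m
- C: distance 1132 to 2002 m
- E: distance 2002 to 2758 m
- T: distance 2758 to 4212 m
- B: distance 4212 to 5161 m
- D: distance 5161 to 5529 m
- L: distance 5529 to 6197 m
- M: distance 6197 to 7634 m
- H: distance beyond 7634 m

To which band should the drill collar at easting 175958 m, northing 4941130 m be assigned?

H

Distance = √((175958−180261)² + (4941130−4949877)²) = √(18515809.000 + 76510009.000) = 9748.119 m.
7634 ≤ 9748.119 < ∞ → H.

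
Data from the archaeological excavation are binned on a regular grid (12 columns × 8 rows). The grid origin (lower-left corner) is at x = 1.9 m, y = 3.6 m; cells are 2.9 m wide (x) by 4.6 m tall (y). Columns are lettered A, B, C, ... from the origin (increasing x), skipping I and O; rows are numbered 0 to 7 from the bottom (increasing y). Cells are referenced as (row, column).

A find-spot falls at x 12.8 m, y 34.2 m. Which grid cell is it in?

(6, D)

Column index: ⌊(12.8 − 1.9) / 2.9⌋ = ⌊3.759⌋ = 3 → column D
Row offset from origin: ⌊(34.2 − 3.6) / 4.6⌋ = ⌊6.652⌋ = 6 → row 6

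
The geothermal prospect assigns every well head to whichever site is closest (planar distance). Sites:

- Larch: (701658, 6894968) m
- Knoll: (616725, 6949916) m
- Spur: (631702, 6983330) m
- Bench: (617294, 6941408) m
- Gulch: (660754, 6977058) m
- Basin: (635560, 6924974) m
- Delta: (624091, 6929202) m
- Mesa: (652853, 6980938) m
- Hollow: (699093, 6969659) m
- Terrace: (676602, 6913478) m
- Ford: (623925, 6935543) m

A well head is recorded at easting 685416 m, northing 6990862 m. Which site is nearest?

Squared distances to each site:
Larch: 9459461800.000; Knoll: 6395028397.000; Spur: 2941924820.000; Bench: 7086305000.000; Gulch: 798764660.000; Basin: 6826849280.000; Delta: 7562711225.000; Mesa: 1158834745.000; Hollow: 636627538.000; Terrace: 6065970052.000; Ford: 6841334842.000.
Minimum at Hollow.

Hollow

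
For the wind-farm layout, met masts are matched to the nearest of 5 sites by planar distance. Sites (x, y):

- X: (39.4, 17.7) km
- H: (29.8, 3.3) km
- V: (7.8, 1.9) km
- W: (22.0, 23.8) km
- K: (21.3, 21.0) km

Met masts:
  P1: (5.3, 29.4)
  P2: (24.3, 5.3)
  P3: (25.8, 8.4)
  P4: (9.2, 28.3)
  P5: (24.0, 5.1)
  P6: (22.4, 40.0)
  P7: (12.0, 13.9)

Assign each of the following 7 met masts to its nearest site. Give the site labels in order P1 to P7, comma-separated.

P1 → W (d²=310.25)
P2 → H (d²=34.25)
P3 → H (d²=42.01)
P4 → W (d²=184.09)
P5 → H (d²=36.88)
P6 → W (d²=262.60)
P7 → K (d²=136.90)

W, H, H, W, H, W, K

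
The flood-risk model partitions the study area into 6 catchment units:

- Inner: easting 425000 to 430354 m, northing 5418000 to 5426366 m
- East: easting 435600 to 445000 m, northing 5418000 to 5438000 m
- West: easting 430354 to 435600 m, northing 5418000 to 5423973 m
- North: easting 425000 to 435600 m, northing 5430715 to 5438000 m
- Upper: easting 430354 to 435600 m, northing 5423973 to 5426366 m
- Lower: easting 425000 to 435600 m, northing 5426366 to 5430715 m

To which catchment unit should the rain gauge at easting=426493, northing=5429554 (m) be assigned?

Lower

The point has easting = 426493 and northing = 5429554.
Only Lower satisfies 425000 ≤ easting ≤ 435600 and 5426366 ≤ northing ≤ 5430715.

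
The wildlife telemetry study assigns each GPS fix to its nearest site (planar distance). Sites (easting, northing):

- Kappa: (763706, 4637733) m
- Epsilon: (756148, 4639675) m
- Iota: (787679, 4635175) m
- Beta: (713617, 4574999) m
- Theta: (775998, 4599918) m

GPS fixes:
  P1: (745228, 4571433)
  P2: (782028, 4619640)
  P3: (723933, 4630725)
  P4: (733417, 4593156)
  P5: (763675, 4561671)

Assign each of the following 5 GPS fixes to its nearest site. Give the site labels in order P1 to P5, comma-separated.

P1 → Beta (d²=1011971677.00)
P2 → Iota (d²=273270026.00)
P3 → Epsilon (d²=1117908725.00)
P4 → Beta (d²=721716649.00)
P5 → Theta (d²=1614689338.00)

Beta, Iota, Epsilon, Beta, Theta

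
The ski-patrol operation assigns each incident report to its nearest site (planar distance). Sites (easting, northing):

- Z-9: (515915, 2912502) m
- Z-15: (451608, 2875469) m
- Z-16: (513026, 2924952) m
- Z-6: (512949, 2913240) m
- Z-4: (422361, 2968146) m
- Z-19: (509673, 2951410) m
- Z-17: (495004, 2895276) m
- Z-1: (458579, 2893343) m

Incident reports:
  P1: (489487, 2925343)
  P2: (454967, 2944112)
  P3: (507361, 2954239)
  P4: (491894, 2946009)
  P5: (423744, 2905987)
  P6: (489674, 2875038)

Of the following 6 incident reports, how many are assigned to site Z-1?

1

P1 → Z-16
P2 → Z-4
P3 → Z-19
P4 → Z-19
P5 → Z-1
P6 → Z-17
1 of the 6 goes to Z-1.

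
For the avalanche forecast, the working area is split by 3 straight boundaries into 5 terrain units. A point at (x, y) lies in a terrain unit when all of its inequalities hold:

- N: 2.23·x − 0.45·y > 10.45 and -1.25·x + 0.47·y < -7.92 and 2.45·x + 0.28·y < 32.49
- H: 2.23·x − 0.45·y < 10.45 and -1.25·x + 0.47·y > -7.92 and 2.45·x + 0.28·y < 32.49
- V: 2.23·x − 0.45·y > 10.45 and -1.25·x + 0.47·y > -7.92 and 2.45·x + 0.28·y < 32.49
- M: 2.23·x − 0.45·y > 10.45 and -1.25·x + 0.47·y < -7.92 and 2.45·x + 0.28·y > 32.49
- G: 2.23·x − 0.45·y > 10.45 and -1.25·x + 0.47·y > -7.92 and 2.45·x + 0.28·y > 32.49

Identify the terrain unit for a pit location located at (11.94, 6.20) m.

2.23·11.94 − 0.45·6.20 = 23.836, which is > 10.45
-1.25·11.94 + 0.47·6.20 = -12.011, which is < -7.92
2.45·11.94 + 0.28·6.20 = 30.989, which is < 32.49
This sign pattern matches N.

N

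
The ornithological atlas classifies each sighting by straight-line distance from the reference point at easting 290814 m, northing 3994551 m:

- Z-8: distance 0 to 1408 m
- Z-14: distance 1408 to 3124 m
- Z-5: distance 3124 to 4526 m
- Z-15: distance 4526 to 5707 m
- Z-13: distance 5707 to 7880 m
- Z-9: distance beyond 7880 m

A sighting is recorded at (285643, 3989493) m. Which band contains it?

Z-13

Distance = √((285643−290814)² + (3989493−3994551)²) = √(26739241.000 + 25583364.000) = 7233.437 m.
5707 ≤ 7233.437 < 7880 → Z-13.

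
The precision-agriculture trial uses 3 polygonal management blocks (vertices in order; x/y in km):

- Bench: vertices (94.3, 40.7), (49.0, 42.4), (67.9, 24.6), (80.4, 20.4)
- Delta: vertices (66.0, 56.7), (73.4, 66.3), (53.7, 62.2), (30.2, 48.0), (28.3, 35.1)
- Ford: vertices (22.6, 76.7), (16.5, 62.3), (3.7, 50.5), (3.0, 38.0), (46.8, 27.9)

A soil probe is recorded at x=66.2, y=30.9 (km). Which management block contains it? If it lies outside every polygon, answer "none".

Bench

Cast a ray rightward from (66.2, 30.9). For each polygon, the edges (by vertex number in listed order) whose endpoints lie on opposite sides of y = 30.9, where each meets that height, and whether that is right or left of the point:
Bench: 2–3 at x≈61.21 (left), 4–1 at x≈87.59 (right) → 1 crossing.
Delta: no edge straddles that height → 0 crossings.
Ford: 4–5 at x≈33.79 (left), 5–1 at x≈45.31 (left) → 0 crossings.
Only Bench has an odd count, so the point is inside Bench.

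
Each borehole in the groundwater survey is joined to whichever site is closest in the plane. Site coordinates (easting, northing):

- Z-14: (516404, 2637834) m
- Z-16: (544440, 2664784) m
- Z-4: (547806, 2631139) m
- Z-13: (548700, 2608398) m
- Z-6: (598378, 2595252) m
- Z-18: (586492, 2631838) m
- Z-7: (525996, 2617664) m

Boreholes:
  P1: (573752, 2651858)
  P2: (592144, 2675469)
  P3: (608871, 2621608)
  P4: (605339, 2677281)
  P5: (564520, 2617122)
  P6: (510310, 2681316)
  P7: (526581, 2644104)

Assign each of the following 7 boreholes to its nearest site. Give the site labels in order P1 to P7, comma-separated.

Z-18, Z-18, Z-18, Z-18, Z-13, Z-16, Z-14

P1 → Z-18 (d²=563108000.00)
P2 → Z-18 (d²=1935609265.00)
P3 → Z-18 (d²=605472541.00)
P4 → Z-18 (d²=2420275658.00)
P5 → Z-13 (d²=326380576.00)
P6 → Z-16 (d²=1438163924.00)
P7 → Z-14 (d²=142884229.00)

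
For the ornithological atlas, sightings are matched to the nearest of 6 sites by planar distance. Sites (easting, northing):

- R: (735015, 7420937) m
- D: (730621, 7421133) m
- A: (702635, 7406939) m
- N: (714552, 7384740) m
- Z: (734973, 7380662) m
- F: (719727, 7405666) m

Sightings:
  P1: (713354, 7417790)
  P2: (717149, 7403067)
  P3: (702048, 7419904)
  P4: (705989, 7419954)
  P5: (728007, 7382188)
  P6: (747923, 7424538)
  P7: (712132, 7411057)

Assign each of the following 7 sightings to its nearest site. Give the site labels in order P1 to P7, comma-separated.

F, F, A, A, Z, R, F

P1 → F (d²=187606505.00)
P2 → F (d²=13400885.00)
P3 → A (d²=168435794.00)
P4 → A (d²=180639541.00)
P5 → Z (d²=50853832.00)
P6 → R (d²=179583665.00)
P7 → F (d²=86746906.00)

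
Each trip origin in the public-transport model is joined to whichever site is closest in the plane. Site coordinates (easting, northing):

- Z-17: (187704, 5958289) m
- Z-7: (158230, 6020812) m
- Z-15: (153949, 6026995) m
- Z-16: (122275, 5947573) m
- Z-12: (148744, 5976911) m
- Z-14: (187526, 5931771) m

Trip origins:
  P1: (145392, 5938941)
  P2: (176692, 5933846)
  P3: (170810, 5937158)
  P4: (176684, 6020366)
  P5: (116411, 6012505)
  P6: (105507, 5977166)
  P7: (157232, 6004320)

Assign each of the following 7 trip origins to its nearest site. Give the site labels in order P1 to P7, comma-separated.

P1 → Z-16 (d²=608907113.00)
P2 → Z-14 (d²=121681181.00)
P3 → Z-14 (d²=308444425.00)
P4 → Z-7 (d²=340749032.00)
P5 → Z-15 (d²=1619061544.00)
P6 → Z-16 (d²=1156911473.00)
P7 → Z-7 (d²=272982068.00)

Z-16, Z-14, Z-14, Z-7, Z-15, Z-16, Z-7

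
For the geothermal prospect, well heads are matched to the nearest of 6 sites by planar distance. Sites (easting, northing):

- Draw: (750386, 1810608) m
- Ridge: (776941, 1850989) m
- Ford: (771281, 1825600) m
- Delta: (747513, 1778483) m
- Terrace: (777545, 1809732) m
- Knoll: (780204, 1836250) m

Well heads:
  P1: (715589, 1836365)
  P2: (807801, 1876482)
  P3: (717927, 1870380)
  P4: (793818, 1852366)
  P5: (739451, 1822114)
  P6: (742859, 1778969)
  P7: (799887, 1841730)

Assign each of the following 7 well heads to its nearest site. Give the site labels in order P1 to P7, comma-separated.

Draw, Ridge, Ridge, Ridge, Draw, Delta, Knoll

P1 → Draw (d²=1874254258.00)
P2 → Ridge (d²=1602232649.00)
P3 → Ridge (d²=3858663077.00)
P4 → Ridge (d²=286729258.00)
P5 → Draw (d²=251962261.00)
P6 → Delta (d²=21895912.00)
P7 → Knoll (d²=417450889.00)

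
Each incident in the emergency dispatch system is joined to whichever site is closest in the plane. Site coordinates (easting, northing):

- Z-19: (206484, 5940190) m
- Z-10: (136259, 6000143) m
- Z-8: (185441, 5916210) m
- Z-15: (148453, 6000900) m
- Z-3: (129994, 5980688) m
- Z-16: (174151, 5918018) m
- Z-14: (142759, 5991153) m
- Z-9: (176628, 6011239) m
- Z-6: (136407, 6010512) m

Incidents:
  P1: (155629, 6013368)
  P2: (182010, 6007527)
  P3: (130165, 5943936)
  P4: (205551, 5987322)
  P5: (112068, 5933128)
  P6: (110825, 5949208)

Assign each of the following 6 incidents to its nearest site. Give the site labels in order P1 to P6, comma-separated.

Z-15, Z-9, Z-3, Z-9, Z-3, Z-3

P1 → Z-15 (d²=206946000.00)
P2 → Z-9 (d²=42744868.00)
P3 → Z-3 (d²=1350738745.00)
P4 → Z-9 (d²=1408562818.00)
P5 → Z-3 (d²=2583295076.00)
P6 → Z-3 (d²=1358440961.00)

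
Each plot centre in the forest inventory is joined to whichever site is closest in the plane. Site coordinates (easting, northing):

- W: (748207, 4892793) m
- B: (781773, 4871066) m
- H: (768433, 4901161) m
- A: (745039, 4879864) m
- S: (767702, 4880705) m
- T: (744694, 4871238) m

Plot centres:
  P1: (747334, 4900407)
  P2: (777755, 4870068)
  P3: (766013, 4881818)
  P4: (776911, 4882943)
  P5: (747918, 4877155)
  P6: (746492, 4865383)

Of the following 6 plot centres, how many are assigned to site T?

1

P1 → W
P2 → B
P3 → S
P4 → S
P5 → A
P6 → T
1 of the 6 goes to T.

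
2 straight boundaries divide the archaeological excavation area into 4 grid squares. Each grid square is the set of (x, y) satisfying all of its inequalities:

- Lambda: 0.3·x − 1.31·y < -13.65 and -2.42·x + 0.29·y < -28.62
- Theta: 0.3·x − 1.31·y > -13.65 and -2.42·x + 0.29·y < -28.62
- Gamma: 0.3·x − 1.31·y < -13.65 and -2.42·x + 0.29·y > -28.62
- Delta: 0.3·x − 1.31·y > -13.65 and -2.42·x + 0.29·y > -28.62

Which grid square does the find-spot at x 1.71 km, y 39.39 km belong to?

0.3·1.71 − 1.31·39.39 = -51.088, which is < -13.65
-2.42·1.71 + 0.29·39.39 = 7.285, which is > -28.62
This sign pattern matches Gamma.

Gamma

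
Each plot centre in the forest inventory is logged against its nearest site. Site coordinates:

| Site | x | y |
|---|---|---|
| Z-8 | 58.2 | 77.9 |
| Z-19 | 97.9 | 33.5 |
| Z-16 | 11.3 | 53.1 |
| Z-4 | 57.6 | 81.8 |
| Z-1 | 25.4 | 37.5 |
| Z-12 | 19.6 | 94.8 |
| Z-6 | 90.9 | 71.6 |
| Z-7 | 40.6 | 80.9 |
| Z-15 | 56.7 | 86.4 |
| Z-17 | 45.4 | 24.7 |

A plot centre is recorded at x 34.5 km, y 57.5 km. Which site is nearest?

Z-1

Squared distances to each site:
Z-8: 977.850; Z-19: 4595.560; Z-16: 557.600; Z-4: 1124.100; Z-1: 482.810; Z-12: 1613.300; Z-6: 3379.770; Z-7: 584.770; Z-15: 1328.050; Z-17: 1194.650.
Minimum at Z-1.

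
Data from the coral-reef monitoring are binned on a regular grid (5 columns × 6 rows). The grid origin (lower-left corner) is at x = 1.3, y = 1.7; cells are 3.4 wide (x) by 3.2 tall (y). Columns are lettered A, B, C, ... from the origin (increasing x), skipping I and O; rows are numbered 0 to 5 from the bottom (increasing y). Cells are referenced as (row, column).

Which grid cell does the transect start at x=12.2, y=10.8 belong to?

Column index: ⌊(12.2 − 1.3) / 3.4⌋ = ⌊3.206⌋ = 3 → column D
Row offset from origin: ⌊(10.8 − 1.7) / 3.2⌋ = ⌊2.844⌋ = 2 → row 2

(2, D)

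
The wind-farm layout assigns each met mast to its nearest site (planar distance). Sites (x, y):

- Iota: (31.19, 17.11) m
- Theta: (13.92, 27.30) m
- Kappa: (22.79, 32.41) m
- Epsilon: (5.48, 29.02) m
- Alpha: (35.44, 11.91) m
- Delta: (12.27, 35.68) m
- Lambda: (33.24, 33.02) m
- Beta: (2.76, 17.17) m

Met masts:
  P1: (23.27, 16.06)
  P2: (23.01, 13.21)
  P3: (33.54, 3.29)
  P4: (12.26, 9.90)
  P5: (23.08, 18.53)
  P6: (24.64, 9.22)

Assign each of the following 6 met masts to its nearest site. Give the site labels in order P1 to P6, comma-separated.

Iota, Iota, Alpha, Beta, Iota, Iota

P1 → Iota (d²=63.83)
P2 → Iota (d²=82.12)
P3 → Alpha (d²=77.91)
P4 → Beta (d²=143.10)
P5 → Iota (d²=67.79)
P6 → Iota (d²=105.15)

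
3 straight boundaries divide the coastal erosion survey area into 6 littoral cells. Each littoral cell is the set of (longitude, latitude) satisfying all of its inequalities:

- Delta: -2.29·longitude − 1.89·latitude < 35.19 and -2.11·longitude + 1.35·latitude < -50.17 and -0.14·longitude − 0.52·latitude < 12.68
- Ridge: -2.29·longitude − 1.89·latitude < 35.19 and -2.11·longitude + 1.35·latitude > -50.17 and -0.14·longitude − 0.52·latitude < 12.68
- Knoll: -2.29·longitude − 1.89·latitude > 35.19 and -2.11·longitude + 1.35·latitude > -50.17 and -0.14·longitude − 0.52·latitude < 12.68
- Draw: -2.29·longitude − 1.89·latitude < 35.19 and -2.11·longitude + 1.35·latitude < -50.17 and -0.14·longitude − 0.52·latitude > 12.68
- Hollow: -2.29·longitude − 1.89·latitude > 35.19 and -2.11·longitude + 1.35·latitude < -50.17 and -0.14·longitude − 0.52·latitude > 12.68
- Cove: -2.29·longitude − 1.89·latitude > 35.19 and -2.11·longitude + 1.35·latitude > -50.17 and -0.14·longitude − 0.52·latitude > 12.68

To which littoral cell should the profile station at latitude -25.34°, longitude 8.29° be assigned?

-2.29·8.29 − 1.89·-25.34 = 28.908, which is < 35.19
-2.11·8.29 + 1.35·-25.34 = -51.701, which is < -50.17
-0.14·8.29 − 0.52·-25.34 = 12.016, which is < 12.68
This sign pattern matches Delta.

Delta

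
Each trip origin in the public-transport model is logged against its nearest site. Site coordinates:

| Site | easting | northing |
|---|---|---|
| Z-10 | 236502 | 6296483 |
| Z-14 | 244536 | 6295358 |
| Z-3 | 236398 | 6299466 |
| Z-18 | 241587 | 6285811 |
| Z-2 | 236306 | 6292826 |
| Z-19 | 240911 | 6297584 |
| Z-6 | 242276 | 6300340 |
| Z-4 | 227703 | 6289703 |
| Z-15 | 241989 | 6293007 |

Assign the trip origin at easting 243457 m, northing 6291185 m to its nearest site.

Z-15

Squared distances to each site:
Z-10: 76440829.000; Z-14: 18578170.000; Z-3: 118404442.000; Z-18: 32376776.000; Z-2: 53829682.000; Z-19: 47429317.000; Z-6: 85208786.000; Z-4: 250384840.000; Z-15: 5474708.000.
Minimum at Z-15.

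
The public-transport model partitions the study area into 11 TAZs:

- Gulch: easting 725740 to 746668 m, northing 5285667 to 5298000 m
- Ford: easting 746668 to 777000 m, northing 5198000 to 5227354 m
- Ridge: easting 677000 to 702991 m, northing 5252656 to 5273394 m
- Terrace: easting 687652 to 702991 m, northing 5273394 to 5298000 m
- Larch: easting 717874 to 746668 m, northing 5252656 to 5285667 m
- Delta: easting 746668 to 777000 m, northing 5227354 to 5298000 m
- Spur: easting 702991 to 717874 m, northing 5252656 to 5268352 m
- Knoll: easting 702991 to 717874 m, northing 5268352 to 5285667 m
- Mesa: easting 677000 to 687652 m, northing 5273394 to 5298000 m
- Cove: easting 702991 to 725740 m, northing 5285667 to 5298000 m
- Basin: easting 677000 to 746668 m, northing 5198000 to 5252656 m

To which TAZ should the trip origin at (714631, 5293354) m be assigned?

The point has easting = 714631 and northing = 5293354.
Only Cove satisfies 702991 ≤ easting ≤ 725740 and 5285667 ≤ northing ≤ 5298000.

Cove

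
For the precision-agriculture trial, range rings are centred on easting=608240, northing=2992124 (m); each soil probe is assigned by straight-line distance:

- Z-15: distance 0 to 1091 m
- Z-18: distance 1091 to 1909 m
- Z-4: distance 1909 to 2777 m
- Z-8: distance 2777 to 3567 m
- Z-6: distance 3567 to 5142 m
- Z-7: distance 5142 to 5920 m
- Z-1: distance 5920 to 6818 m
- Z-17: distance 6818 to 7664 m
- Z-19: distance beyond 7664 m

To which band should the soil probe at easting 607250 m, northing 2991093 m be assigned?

Z-18

Distance = √((607250−608240)² + (2991093−2992124)²) = √(980100.000 + 1062961.000) = 1429.357 m.
1091 ≤ 1429.357 < 1909 → Z-18.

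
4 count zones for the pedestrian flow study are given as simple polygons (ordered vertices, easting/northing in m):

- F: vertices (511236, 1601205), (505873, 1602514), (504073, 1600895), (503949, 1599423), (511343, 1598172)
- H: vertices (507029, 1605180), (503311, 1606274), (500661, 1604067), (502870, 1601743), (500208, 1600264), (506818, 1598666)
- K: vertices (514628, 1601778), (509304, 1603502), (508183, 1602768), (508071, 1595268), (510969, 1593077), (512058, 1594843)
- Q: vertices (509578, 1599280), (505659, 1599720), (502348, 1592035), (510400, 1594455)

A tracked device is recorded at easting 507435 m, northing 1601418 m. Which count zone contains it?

Cast a ray rightward from (507435, 1601418). For each polygon, the edges (by vertex number in listed order) whose endpoints lie on opposite sides of northing = 1601418, where each meets that height, and whether that is right or left of the point:
F: 1–2 at easting≈510363.3 (right), 2–3 at easting≈504654.5 (left) → 1 crossing.
H: 4–5 at easting≈502285.0 (left), 6–1 at easting≈506907.1 (left) → 0 crossings.
K: 3–4 at easting≈508162.8 (right), 6–1 at easting≈514494.6 (right) → 2 crossings.
Q: no edge straddles that height → 0 crossings.
Only F has an odd count, so the point is inside F.

F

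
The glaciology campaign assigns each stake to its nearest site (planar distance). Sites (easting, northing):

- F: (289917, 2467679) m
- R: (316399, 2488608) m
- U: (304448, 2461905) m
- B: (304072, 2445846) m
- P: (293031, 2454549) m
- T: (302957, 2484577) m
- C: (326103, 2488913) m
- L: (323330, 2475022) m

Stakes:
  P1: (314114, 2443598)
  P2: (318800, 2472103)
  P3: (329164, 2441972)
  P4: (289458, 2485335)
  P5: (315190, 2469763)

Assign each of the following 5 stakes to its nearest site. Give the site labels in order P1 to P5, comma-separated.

B, L, B, T, L

P1 → B (d²=105895268.00)
P2 → L (d²=29041461.00)
P3 → B (d²=644616340.00)
P4 → T (d²=182797565.00)
P5 → L (d²=93916681.00)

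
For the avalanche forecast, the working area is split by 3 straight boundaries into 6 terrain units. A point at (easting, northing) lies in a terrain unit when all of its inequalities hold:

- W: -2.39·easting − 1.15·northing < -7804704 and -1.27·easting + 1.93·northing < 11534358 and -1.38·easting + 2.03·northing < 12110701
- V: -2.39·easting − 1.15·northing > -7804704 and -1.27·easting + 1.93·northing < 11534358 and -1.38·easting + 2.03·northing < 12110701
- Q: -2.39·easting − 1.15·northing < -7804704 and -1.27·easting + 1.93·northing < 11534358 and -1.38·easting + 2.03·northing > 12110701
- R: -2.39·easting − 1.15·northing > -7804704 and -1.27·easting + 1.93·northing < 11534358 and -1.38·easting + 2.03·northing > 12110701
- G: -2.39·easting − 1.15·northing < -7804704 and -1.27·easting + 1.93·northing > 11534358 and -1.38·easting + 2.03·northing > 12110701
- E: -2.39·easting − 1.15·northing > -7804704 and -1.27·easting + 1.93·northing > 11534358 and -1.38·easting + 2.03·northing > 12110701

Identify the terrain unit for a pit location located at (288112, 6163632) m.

R

-2.39·288112 − 1.15·6163632 = -7776764.480, which is > -7804704
-1.27·288112 + 1.93·6163632 = 11529907.520, which is < 11534358
-1.38·288112 + 2.03·6163632 = 12114578.400, which is > 12110701
This sign pattern matches R.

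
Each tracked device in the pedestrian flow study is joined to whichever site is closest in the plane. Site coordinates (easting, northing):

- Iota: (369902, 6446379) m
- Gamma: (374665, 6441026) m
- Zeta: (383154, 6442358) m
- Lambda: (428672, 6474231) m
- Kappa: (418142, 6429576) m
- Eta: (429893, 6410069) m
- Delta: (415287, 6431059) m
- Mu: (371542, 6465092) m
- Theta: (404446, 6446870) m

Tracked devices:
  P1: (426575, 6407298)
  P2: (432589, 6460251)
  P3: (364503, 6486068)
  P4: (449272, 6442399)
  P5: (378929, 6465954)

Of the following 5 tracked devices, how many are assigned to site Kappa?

1

P1 → Eta
P2 → Lambda
P3 → Mu
P4 → Kappa
P5 → Mu
1 of the 5 goes to Kappa.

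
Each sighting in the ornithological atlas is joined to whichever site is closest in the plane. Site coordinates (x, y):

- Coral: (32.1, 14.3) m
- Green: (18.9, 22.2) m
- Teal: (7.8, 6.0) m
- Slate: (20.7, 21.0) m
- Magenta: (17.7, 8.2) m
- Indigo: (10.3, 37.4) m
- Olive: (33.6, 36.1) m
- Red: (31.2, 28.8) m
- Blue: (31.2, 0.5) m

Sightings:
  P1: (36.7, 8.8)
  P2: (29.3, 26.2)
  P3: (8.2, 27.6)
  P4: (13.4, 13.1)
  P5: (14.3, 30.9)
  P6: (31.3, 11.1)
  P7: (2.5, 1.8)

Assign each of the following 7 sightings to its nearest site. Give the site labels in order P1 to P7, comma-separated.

P1 → Coral (d²=51.41)
P2 → Red (d²=10.37)
P3 → Indigo (d²=100.45)
P4 → Magenta (d²=42.50)
P5 → Indigo (d²=58.25)
P6 → Coral (d²=10.88)
P7 → Teal (d²=45.73)

Coral, Red, Indigo, Magenta, Indigo, Coral, Teal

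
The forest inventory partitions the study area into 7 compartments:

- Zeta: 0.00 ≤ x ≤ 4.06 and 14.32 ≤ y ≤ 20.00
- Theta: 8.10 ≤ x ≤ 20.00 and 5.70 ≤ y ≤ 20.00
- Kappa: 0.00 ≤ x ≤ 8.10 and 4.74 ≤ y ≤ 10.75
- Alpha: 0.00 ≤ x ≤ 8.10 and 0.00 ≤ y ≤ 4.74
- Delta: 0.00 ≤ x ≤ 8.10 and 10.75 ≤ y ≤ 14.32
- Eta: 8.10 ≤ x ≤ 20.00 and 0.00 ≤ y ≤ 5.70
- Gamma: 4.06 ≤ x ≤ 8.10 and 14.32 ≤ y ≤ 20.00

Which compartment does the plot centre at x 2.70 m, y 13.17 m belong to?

The point has x = 2.70 and y = 13.17.
Only Delta satisfies 0.00 ≤ x ≤ 8.10 and 10.75 ≤ y ≤ 14.32.

Delta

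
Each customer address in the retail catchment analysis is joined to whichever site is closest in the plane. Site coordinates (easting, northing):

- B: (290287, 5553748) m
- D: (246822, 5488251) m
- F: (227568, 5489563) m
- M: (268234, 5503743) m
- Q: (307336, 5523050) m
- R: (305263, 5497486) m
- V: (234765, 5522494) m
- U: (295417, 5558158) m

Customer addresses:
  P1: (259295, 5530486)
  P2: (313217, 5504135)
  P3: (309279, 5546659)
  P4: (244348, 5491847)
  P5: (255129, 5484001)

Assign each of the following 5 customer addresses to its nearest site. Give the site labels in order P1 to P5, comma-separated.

P1 → V (d²=665592964.00)
P2 → R (d²=107475317.00)
P3 → U (d²=324382045.00)
P4 → D (d²=19051892.00)
P5 → D (d²=87068749.00)

V, R, U, D, D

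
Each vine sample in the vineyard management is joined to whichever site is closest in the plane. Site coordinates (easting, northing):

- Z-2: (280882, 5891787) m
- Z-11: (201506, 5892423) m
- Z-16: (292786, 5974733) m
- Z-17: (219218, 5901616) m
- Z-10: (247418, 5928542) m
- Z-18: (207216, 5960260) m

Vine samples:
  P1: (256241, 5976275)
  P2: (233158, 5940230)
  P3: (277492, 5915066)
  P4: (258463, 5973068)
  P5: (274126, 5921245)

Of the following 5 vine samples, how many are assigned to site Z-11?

P1 → Z-16
P2 → Z-10
P3 → Z-2
P4 → Z-16
P5 → Z-10
0 of the 5 go to Z-11.

0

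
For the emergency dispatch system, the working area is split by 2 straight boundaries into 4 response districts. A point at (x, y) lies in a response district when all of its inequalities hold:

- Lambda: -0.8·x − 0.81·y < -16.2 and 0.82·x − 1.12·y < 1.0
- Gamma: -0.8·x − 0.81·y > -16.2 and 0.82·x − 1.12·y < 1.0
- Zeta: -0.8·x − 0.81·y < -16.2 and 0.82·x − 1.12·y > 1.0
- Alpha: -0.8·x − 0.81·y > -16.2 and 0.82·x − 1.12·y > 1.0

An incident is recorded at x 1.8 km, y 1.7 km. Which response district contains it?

Gamma

-0.8·1.8 − 0.81·1.7 = -2.817, which is > -16.2
0.82·1.8 − 1.12·1.7 = -0.428, which is < 1.0
This sign pattern matches Gamma.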